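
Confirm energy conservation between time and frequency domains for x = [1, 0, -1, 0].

Time domain:
Σ|x[n]|² = |1|² + |0|² + |-1|² + |0|² = 2.0000

Frequency domain:
(1/4)Σ|X[k]|² = (1/4)(|0|² + |2|² + |0|² + |2|²) = (1/4)·8.0000 = 2.0000

Both sides agree, confirming Parseval's theorem.

Σ|x[n]|² = (1/N)Σ|X[k]|² = 2.0000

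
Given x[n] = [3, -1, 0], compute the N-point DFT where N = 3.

X[k] = Σ(n=0 to 2) x[n] · ω_3^(nk)
where ω_3 = e^(-2πi/3)

Computing each X[k]:
X[0] = 2
X[1] = 3.5000+0.8660i
X[2] = 3.5000-0.8660i

X = [2, 3.5000+0.8660i, 3.5000-0.8660i]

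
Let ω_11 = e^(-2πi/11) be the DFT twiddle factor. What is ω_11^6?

ω_11^6 = e^(-2πi·6/11)
= cos(-2π·6/11) + i·sin(-2π·6/11)
= cos(-12π/11) + i·sin(-12π/11)

ω_11^6 = cos(-12π/11) + i·sin(-12π/11) = -0.9595+0.2817i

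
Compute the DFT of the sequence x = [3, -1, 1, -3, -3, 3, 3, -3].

X[k] = Σ(n=0 to 7) x[n] · ω_8^(nk)
where ω_8 = e^(-2πi/8)

Computing each X[k]:
X[0] = 0
X[1] = 3.1716+4.8284i
X[2] = -4-8i
X[3] = 8.8284+0.8284i
X[4] = 8
X[5] = 8.8284-0.8284i
X[6] = -4+8i
X[7] = 3.1716-4.8284i

X = [0, 3.1716+4.8284i, -4-8i, 8.8284+0.8284i, 8, 8.8284-0.8284i, -4+8i, 3.1716-4.8284i]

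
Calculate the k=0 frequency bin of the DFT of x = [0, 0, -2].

X[0] = Σ(n=0 to 2) x[n] · ω_3^0 = Σ x[n]
= (0) + (0) + (-2)

X[0] = -2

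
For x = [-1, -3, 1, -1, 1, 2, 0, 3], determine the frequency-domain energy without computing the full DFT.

Parseval: Σ|x[n]|² = (1/N)Σ|X[k]|², so Σ|X[k]|² = N·Σ|x[n]|² = 8·26.0000

Σ|X[k]|² = N·Σ|x[n]|² = 8·26.0000 = 208.0000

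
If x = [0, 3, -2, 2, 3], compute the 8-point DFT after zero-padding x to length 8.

Original 5-point DFT: [6, 1.8541+2.3511i, -4.8541-3.8042i, -4.8541+3.8042i, 1.8541-2.3511i]
Zero-padded 8-point DFT provides frequency interpolation.

DFT_8([x, 0, ...]) = [6, -2.2929-1.5355i, 5-1i, -3.7071-5.5355i, -4, -3.7071+5.5355i, 5+1i, -2.2929+1.5355i]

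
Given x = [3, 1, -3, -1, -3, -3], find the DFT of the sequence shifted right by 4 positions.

Time shift by 4: X_shifted[k] = ω_6^(4k) · X[k]
Shifted x = [-3, -1, -3, -3, 3, 1]

DFT(x[n-4]) = [-6, 6.9282i, -6.0000-3.4641i, 0, -6.0000+3.4641i, -6.9282i]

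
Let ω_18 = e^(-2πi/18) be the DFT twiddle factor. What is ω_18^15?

ω_18^15 = e^(-2πi·15/18)
= cos(-2π·15/18) + i·sin(-2π·15/18)
= cos(-30π/18) + i·sin(-30π/18)

ω_18^15 = cos(-30π/18) + i·sin(-30π/18) = 0.5000+0.8660i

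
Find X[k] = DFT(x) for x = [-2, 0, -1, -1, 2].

X[k] = Σ(n=0 to 4) x[n] · ω_5^(nk)
where ω_5 = e^(-2πi/5)

Computing each X[k]:
X[0] = -2
X[1] = 0.2361+1.9021i
X[2] = -4.2361+1.1756i
X[3] = -4.2361-1.1756i
X[4] = 0.2361-1.9021i

X = [-2, 0.2361+1.9021i, -4.2361+1.1756i, -4.2361-1.1756i, 0.2361-1.9021i]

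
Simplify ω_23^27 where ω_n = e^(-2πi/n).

Since ω_23^23 = 1, powers reduce modulo 23.
27 mod 23 = 4
So ω_23^27 = ω_23^4 = e^(-2πi·4/23)

ω_23^27 = ω_23^4 = 0.4601-0.8879i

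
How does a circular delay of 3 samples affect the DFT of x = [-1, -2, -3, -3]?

Time shift by 3: X_shifted[k] = ω_4^(3k) · X[k]
Shifted x = [-2, -3, -3, -1]

DFT(x[n-3]) = [-9, 1+2i, -1, 1-2i]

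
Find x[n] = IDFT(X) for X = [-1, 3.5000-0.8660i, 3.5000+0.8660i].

x[n] = (1/3) Σ(k=0 to 2) X[k] · e^(2πikn/3)

Computing each x[n]:
x[0] = 2
x[1] = -1
x[2] = -2

x = [2, -1, -2]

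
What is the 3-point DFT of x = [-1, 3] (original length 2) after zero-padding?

Original 2-point DFT: [2, -4]
Zero-padded 3-point DFT provides frequency interpolation.

DFT_3([x, 0, ...]) = [2, -2.5000-2.5981i, -2.5000+2.5981i]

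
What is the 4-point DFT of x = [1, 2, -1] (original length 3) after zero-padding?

Original 3-point DFT: [2, 0.5000-2.5981i, 0.5000+2.5981i]
Zero-padded 4-point DFT provides frequency interpolation.

DFT_4([x, 0, ...]) = [2, 2-2i, -2, 2+2i]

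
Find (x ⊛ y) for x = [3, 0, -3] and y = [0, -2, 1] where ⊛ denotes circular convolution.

(x ⊛ y)[n] = Σ(m=0 to 2) x[m] · y[(n-m) mod 3]

Computing each output sample:
(x ⊛ y)[0] = 6
(x ⊛ y)[1] = -9
(x ⊛ y)[2] = 3

x ⊛ y = [6, -9, 3]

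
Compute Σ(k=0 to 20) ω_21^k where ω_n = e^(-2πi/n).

Sum of all nth roots of unity equals 0 for n > 1 (geometric series with r ≠ 1).

0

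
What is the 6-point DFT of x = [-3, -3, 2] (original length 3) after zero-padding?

Original 3-point DFT: [-4, -2.5000+4.3301i, -2.5000-4.3301i]
Zero-padded 6-point DFT provides frequency interpolation.

DFT_6([x, 0, ...]) = [-4, -5.5000+0.8660i, -2.5000+4.3301i, 2, -2.5000-4.3301i, -5.5000-0.8660i]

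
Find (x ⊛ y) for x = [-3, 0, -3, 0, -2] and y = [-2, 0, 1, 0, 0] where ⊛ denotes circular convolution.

(x ⊛ y)[n] = Σ(m=0 to 4) x[m] · y[(n-m) mod 5]

Computing each output sample:
(x ⊛ y)[0] = 6
(x ⊛ y)[1] = -2
(x ⊛ y)[2] = 3
(x ⊛ y)[3] = 0
(x ⊛ y)[4] = 1

x ⊛ y = [6, -2, 3, 0, 1]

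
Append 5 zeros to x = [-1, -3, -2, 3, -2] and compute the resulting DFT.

Original 5-point DFT: [-5, -3.3541+3.8900i, 3.3541-4.1675i, 3.3541+4.1675i, -3.3541-3.8900i]
Zero-padded 10-point DFT provides frequency interpolation.

DFT_10([x, 0, ...]) = [-5, -3.3541+1.9879i, -3.3541+3.8900i, 3.3541+5.3431i, 3.3541-4.1675i, -5, 3.3541+4.1675i, 3.3541-5.3431i, -3.3541-3.8900i, -3.3541-1.9879i]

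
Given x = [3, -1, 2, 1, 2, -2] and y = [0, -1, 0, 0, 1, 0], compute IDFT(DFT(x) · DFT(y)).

(x ⊛ y)[n] = Σ(m=0 to 5) x[m] · y[(n-m) mod 6]

Computing each output sample:
(x ⊛ y)[0] = 4
(x ⊛ y)[1] = -2
(x ⊛ y)[2] = 3
(x ⊛ y)[3] = -4
(x ⊛ y)[4] = 2
(x ⊛ y)[5] = -3

x ⊛ y = [4, -2, 3, -4, 2, -3]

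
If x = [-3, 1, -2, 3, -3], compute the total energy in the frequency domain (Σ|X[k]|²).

Parseval: Σ|x[n]|² = (1/N)Σ|X[k]|², so Σ|X[k]|² = N·Σ|x[n]|² = 5·32.0000

Σ|X[k]|² = N·Σ|x[n]|² = 5·32.0000 = 160.0000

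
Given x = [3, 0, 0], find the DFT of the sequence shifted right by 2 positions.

Time shift by 2: X_shifted[k] = ω_3^(2k) · X[k]
Shifted x = [0, 0, 3]

DFT(x[n-2]) = [3, -1.5000+2.5981i, -1.5000-2.5981i]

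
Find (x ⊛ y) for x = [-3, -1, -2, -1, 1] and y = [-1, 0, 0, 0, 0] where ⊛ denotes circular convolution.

(x ⊛ y)[n] = Σ(m=0 to 4) x[m] · y[(n-m) mod 5]

Computing each output sample:
(x ⊛ y)[0] = 3
(x ⊛ y)[1] = 1
(x ⊛ y)[2] = 2
(x ⊛ y)[3] = 1
(x ⊛ y)[4] = -1

x ⊛ y = [3, 1, 2, 1, -1]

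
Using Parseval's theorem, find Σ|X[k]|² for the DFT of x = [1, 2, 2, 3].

Parseval: Σ|x[n]|² = (1/N)Σ|X[k]|², so Σ|X[k]|² = N·Σ|x[n]|² = 4·18.0000

Σ|X[k]|² = N·Σ|x[n]|² = 4·18.0000 = 72.0000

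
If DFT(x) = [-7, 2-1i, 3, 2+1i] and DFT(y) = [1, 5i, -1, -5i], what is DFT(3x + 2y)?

By linearity: DFT(3x + 2y) = 3·DFT(x) + 2·DFT(y)
= 3·[-7, 2-1i, 3, 2+1i] + 2·[1, 5i, -1, -5i]

Computing element-wise:
Z[0] = 3·(-7) + 2·(1) = -19
Z[1] = 3·(2-1i) + 2·(5i) = 6+7i
Z[2] = 3·(3) + 2·(-1) = 7
Z[3] = 3·(2+1i) + 2·(-5i) = 6-7i

DFT(3x + 2y) = 3·X + 2·Y = [-19, 6+7i, 7, 6-7i]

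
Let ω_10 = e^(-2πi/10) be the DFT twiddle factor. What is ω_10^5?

ω_10^5 = e^(-2πi·5/10)
= cos(-2π·5/10) + i·sin(-2π·5/10)
= cos(-10π/10) + i·sin(-10π/10)

ω_10^5 = cos(-10π/10) + i·sin(-10π/10) = -1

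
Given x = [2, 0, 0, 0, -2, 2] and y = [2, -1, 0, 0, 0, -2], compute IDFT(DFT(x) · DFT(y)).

(x ⊛ y)[n] = Σ(m=0 to 5) x[m] · y[(n-m) mod 6]

Computing each output sample:
(x ⊛ y)[0] = 2
(x ⊛ y)[1] = -2
(x ⊛ y)[2] = 0
(x ⊛ y)[3] = 4
(x ⊛ y)[4] = -8
(x ⊛ y)[5] = 2

x ⊛ y = [2, -2, 0, 4, -8, 2]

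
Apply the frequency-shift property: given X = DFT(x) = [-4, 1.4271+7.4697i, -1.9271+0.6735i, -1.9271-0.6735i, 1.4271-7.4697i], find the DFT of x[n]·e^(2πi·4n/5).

Modulation property: DFT(ω_5^(-4n)·x[n]) = X[(k-4) mod 5], so circularly shift X by 4 positions.

X[k-4] = [1.4271+7.4697i, -1.9271+0.6735i, -1.9271-0.6735i, 1.4271-7.4697i, -4]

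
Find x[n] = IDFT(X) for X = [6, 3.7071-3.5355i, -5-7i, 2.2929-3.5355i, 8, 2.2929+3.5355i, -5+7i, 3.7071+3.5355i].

x[n] = (1/8) Σ(k=0 to 7) X[k] · e^(2πikn/8)

Computing each x[n]:
x[0] = 2
x[1] = 3
x[2] = 3
x[3] = -1
x[4] = -1
x[5] = 0
x[6] = 3
x[7] = -3

x = [2, 3, 3, -1, -1, 0, 3, -3]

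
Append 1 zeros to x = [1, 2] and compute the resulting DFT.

Original 2-point DFT: [3, -1]
Zero-padded 3-point DFT provides frequency interpolation.

DFT_3([x, 0, ...]) = [3, -1.7321i, 1.7321i]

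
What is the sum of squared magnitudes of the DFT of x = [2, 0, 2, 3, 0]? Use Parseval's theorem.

Parseval: Σ|x[n]|² = (1/N)Σ|X[k]|², so Σ|X[k]|² = N·Σ|x[n]|² = 5·17.0000

Σ|X[k]|² = N·Σ|x[n]|² = 5·17.0000 = 85.0000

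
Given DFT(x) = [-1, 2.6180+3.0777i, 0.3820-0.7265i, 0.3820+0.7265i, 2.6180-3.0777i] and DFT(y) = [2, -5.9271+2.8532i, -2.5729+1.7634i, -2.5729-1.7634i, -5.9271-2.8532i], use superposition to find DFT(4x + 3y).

By linearity: DFT(4x + 3y) = 4·DFT(x) + 3·DFT(y)
= 4·[-1, 2.6180+3.0777i, 0.3820-0.7265i, 0.3820+0.7265i, 2.6180-3.0777i] + 3·[2, -5.9271+2.8532i, -2.5729+1.7634i, -2.5729-1.7634i, -5.9271-2.8532i]

Computing element-wise:
Z[0] = 4·(-1) + 3·(2) = 2
Z[1] = 4·(2.6180+3.0777i) + 3·(-5.9271+2.8532i) = -7.3093+20.8704i
Z[2] = 4·(0.3820-0.7265i) + 3·(-2.5729+1.7634i) = -6.1907+2.3842i
Z[3] = 4·(0.3820+0.7265i) + 3·(-2.5729-1.7634i) = -6.1907-2.3842i
Z[4] = 4·(2.6180-3.0777i) + 3·(-5.9271-2.8532i) = -7.3093-20.8704i

DFT(4x + 3y) = 4·X + 3·Y = [2, -7.3093+20.8704i, -6.1907+2.3842i, -6.1907-2.3842i, -7.3093-20.8704i]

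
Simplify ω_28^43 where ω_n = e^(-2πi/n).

Since ω_28^28 = 1, powers reduce modulo 28.
43 mod 28 = 15
So ω_28^43 = ω_28^15 = e^(-2πi·15/28)

ω_28^43 = ω_28^15 = -0.9749+0.2225i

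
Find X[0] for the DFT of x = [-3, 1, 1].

X[0] = Σ(n=0 to 2) x[n] · ω_3^0 = Σ x[n]
= (-3) + (1) + (1)

X[0] = -1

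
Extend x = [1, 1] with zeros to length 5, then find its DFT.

Original 2-point DFT: [2, 0]
Zero-padded 5-point DFT provides frequency interpolation.

DFT_5([x, 0, ...]) = [2, 1.3090-0.9511i, 0.1910-0.5878i, 0.1910+0.5878i, 1.3090+0.9511i]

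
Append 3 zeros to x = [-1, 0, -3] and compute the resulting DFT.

Original 3-point DFT: [-4, 0.5000-2.5981i, 0.5000+2.5981i]
Zero-padded 6-point DFT provides frequency interpolation.

DFT_6([x, 0, ...]) = [-4, 0.5000+2.5981i, 0.5000-2.5981i, -4, 0.5000+2.5981i, 0.5000-2.5981i]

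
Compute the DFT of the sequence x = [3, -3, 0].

X[k] = Σ(n=0 to 2) x[n] · ω_3^(nk)
where ω_3 = e^(-2πi/3)

Computing each X[k]:
X[0] = 0
X[1] = 4.5000+2.5981i
X[2] = 4.5000-2.5981i

X = [0, 4.5000+2.5981i, 4.5000-2.5981i]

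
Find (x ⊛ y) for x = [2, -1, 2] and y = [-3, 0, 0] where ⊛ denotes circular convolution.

(x ⊛ y)[n] = Σ(m=0 to 2) x[m] · y[(n-m) mod 3]

Computing each output sample:
(x ⊛ y)[0] = -6
(x ⊛ y)[1] = 3
(x ⊛ y)[2] = -6

x ⊛ y = [-6, 3, -6]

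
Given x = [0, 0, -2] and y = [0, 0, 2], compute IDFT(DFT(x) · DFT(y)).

(x ⊛ y)[n] = Σ(m=0 to 2) x[m] · y[(n-m) mod 3]

Computing each output sample:
(x ⊛ y)[0] = 0
(x ⊛ y)[1] = -4
(x ⊛ y)[2] = 0

x ⊛ y = [0, -4, 0]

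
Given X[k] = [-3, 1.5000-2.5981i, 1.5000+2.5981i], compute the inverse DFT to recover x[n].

x[n] = (1/3) Σ(k=0 to 2) X[k] · e^(2πikn/3)

Computing each x[n]:
x[0] = 0
x[1] = 0
x[2] = -3

x = [0, 0, -3]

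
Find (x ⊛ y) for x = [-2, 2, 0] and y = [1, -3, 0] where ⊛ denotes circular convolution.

(x ⊛ y)[n] = Σ(m=0 to 2) x[m] · y[(n-m) mod 3]

Computing each output sample:
(x ⊛ y)[0] = -2
(x ⊛ y)[1] = 8
(x ⊛ y)[2] = -6

x ⊛ y = [-2, 8, -6]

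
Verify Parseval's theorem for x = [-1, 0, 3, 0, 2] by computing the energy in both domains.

Time domain:
Σ|x[n]|² = |-1|² + |0|² + |3|² + |0|² + |2|² = 14.0000

Frequency domain:
(1/5)Σ|X[k]|² = (1/5)(|4|² + |-2.8090+0.1388i|² + |-1.6910+4.0287i|² + |-1.6910-4.0287i|² + |-2.8090-0.1388i|²) = (1/5)·70.0000 = 14.0000

Both sides agree, confirming Parseval's theorem.

Σ|x[n]|² = (1/N)Σ|X[k]|² = 14.0000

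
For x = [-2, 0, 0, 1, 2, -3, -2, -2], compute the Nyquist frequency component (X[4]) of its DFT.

X[4] = Σ(n=0 to 7) x[n] · ω_8^(4n) where ω_8 = e^(-2πi/8)
= (-2)·ω_8^0 + (0)·ω_8^4 + (0)·ω_8^8 + (1)·ω_8^12 + (2)·ω_8^16 + (-3)·ω_8^20 + (-2)·ω_8^24 + (-2)·ω_8^28

X[4] = 2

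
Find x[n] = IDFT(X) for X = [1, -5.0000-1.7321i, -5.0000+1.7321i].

x[n] = (1/3) Σ(k=0 to 2) X[k] · e^(2πikn/3)

Computing each x[n]:
x[0] = -3
x[1] = 3
x[2] = 1

x = [-3, 3, 1]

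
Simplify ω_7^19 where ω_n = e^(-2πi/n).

Since ω_7^7 = 1, powers reduce modulo 7.
19 mod 7 = 5
So ω_7^19 = ω_7^5 = e^(-2πi·5/7)

ω_7^19 = ω_7^5 = -0.2225+0.9749i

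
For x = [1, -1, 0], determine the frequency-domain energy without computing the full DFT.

Parseval: Σ|x[n]|² = (1/N)Σ|X[k]|², so Σ|X[k]|² = N·Σ|x[n]|² = 3·2.0000

Σ|X[k]|² = N·Σ|x[n]|² = 3·2.0000 = 6.0000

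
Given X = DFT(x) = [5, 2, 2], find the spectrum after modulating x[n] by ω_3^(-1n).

Modulation property: DFT(ω_3^(-1n)·x[n]) = X[(k-1) mod 3], so circularly shift X by 1 positions.

X[k-1] = [2, 5, 2]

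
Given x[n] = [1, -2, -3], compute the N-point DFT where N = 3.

X[k] = Σ(n=0 to 2) x[n] · ω_3^(nk)
where ω_3 = e^(-2πi/3)

Computing each X[k]:
X[0] = -4
X[1] = 3.5000-0.8660i
X[2] = 3.5000+0.8660i

X = [-4, 3.5000-0.8660i, 3.5000+0.8660i]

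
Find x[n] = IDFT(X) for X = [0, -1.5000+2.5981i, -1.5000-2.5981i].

x[n] = (1/3) Σ(k=0 to 2) X[k] · e^(2πikn/3)

Computing each x[n]:
x[0] = -1
x[1] = -1
x[2] = 2

x = [-1, -1, 2]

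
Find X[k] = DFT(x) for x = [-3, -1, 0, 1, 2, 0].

X[k] = Σ(n=0 to 5) x[n] · ω_6^(nk)
where ω_6 = e^(-2πi/6)

Computing each X[k]:
X[0] = -1
X[1] = -5.5000+2.5981i
X[2] = -2.5000-0.8660i
X[3] = -1
X[4] = -2.5000+0.8660i
X[5] = -5.5000-2.5981i

X = [-1, -5.5000+2.5981i, -2.5000-0.8660i, -1, -2.5000+0.8660i, -5.5000-2.5981i]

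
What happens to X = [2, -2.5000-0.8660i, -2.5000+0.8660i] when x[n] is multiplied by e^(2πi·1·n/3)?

Modulation property: DFT(ω_3^(-1n)·x[n]) = X[(k-1) mod 3], so circularly shift X by 1 positions.

X[k-1] = [-2.5000+0.8660i, 2, -2.5000-0.8660i]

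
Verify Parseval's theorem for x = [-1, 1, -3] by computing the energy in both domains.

Time domain:
Σ|x[n]|² = |-1|² + |1|² + |-3|² = 11.0000

Frequency domain:
(1/3)Σ|X[k]|² = (1/3)(|-3|² + |-3.4641i|² + |3.4641i|²) = (1/3)·33.0000 = 11.0000

Both sides agree, confirming Parseval's theorem.

Σ|x[n]|² = (1/N)Σ|X[k]|² = 11.0000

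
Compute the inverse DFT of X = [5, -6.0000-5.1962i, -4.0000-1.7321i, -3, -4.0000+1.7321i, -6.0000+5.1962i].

x[n] = (1/6) Σ(k=0 to 5) X[k] · e^(2πikn/6)

Computing each x[n]:
x[0] = -3
x[1] = 3
x[2] = 3
x[3] = 2
x[4] = 1
x[5] = -1

x = [-3, 3, 3, 2, 1, -1]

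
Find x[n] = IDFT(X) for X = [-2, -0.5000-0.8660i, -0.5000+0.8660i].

x[n] = (1/3) Σ(k=0 to 2) X[k] · e^(2πikn/3)

Computing each x[n]:
x[0] = -1
x[1] = 0
x[2] = -1

x = [-1, 0, -1]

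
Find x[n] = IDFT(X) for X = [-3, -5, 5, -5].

x[n] = (1/4) Σ(k=0 to 3) X[k] · e^(2πikn/4)

Computing each x[n]:
x[0] = -2
x[1] = -2
x[2] = 3
x[3] = -2

x = [-2, -2, 3, -2]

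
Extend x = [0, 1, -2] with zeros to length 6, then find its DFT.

Original 3-point DFT: [-1, 0.5000-2.5981i, 0.5000+2.5981i]
Zero-padded 6-point DFT provides frequency interpolation.

DFT_6([x, 0, ...]) = [-1, 1.5000+0.8660i, 0.5000-2.5981i, -3, 0.5000+2.5981i, 1.5000-0.8660i]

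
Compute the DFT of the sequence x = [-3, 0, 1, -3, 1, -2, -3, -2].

X[k] = Σ(n=0 to 7) x[n] · ω_8^(nk)
where ω_8 = e^(-2πi/8)

Computing each X[k]:
X[0] = -11
X[1] = -1.8787-4.7071i
X[2] = -3i
X[3] = -6.1213+3.2929i
X[4] = 3
X[5] = -6.1213-3.2929i
X[6] = 3i
X[7] = -1.8787+4.7071i

X = [-11, -1.8787-4.7071i, -3i, -6.1213+3.2929i, 3, -6.1213-3.2929i, 3i, -1.8787+4.7071i]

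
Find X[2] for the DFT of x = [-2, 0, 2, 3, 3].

X[2] = Σ(n=0 to 4) x[n] · ω_5^(2n) where ω_5 = e^(-2πi/5)
= (-2)·ω_5^0 + (0)·ω_5^2 + (2)·ω_5^4 + (3)·ω_5^6 + (3)·ω_5^8

X[2] = -2.8820+0.8123i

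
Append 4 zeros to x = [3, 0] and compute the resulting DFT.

Original 2-point DFT: [3, 3]
Zero-padded 6-point DFT provides frequency interpolation.

DFT_6([x, 0, ...]) = [3, 3, 3, 3, 3, 3]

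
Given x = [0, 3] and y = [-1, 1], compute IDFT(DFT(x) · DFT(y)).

(x ⊛ y)[n] = Σ(m=0 to 1) x[m] · y[(n-m) mod 2]

Computing each output sample:
(x ⊛ y)[0] = 3
(x ⊛ y)[1] = -3

x ⊛ y = [3, -3]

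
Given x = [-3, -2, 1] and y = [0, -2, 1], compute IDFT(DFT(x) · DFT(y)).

(x ⊛ y)[n] = Σ(m=0 to 2) x[m] · y[(n-m) mod 3]

Computing each output sample:
(x ⊛ y)[0] = -4
(x ⊛ y)[1] = 7
(x ⊛ y)[2] = 1

x ⊛ y = [-4, 7, 1]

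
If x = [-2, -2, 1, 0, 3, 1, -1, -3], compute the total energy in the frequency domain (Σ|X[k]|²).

Parseval: Σ|x[n]|² = (1/N)Σ|X[k]|², so Σ|X[k]|² = N·Σ|x[n]|² = 8·29.0000

Σ|X[k]|² = N·Σ|x[n]|² = 8·29.0000 = 232.0000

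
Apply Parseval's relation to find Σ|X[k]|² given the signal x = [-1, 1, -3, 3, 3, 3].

Parseval: Σ|x[n]|² = (1/N)Σ|X[k]|², so Σ|X[k]|² = N·Σ|x[n]|² = 6·38.0000

Σ|X[k]|² = N·Σ|x[n]|² = 6·38.0000 = 228.0000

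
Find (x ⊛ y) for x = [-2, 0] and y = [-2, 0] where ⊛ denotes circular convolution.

(x ⊛ y)[n] = Σ(m=0 to 1) x[m] · y[(n-m) mod 2]

Computing each output sample:
(x ⊛ y)[0] = 4
(x ⊛ y)[1] = 0

x ⊛ y = [4, 0]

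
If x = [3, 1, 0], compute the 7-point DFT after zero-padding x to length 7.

Original 3-point DFT: [4, 2.5000-0.8660i, 2.5000+0.8660i]
Zero-padded 7-point DFT provides frequency interpolation.

DFT_7([x, 0, ...]) = [4, 3.6235-0.7818i, 2.7775-0.9749i, 2.0990-0.4339i, 2.0990+0.4339i, 2.7775+0.9749i, 3.6235+0.7818i]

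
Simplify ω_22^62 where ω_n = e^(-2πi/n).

Since ω_22^22 = 1, powers reduce modulo 22.
62 mod 22 = 18
So ω_22^62 = ω_22^18 = e^(-2πi·18/22)

ω_22^62 = ω_22^18 = 0.4154+0.9096i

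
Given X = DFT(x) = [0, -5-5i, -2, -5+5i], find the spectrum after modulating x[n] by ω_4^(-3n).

Modulation property: DFT(ω_4^(-3n)·x[n]) = X[(k-3) mod 4], so circularly shift X by 3 positions.

X[k-3] = [-5-5i, -2, -5+5i, 0]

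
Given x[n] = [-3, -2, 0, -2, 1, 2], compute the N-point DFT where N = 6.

X[k] = Σ(n=0 to 5) x[n] · ω_6^(nk)
where ω_6 = e^(-2πi/6)

Computing each X[k]:
X[0] = -4
X[1] = -1.5000+4.3301i
X[2] = -5.5000+2.5981i
X[3] = 0
X[4] = -5.5000-2.5981i
X[5] = -1.5000-4.3301i

X = [-4, -1.5000+4.3301i, -5.5000+2.5981i, 0, -5.5000-2.5981i, -1.5000-4.3301i]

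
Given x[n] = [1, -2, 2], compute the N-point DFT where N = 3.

X[k] = Σ(n=0 to 2) x[n] · ω_3^(nk)
where ω_3 = e^(-2πi/3)

Computing each X[k]:
X[0] = 1
X[1] = 1.0000+3.4641i
X[2] = 1.0000-3.4641i

X = [1, 1.0000+3.4641i, 1.0000-3.4641i]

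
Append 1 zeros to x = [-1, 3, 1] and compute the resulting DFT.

Original 3-point DFT: [3, -3.0000-1.7321i, -3.0000+1.7321i]
Zero-padded 4-point DFT provides frequency interpolation.

DFT_4([x, 0, ...]) = [3, -2-3i, -3, -2+3i]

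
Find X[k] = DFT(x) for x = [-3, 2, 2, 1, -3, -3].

X[k] = Σ(n=0 to 5) x[n] · ω_6^(nk)
where ω_6 = e^(-2πi/6)

Computing each X[k]:
X[0] = -4
X[1] = -4.0000-8.6603i
X[2] = -1
X[3] = -4
X[4] = -1
X[5] = -4.0000+8.6603i

X = [-4, -4.0000-8.6603i, -1, -4, -1, -4.0000+8.6603i]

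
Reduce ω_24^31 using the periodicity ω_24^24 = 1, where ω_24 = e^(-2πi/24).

Since ω_24^24 = 1, powers reduce modulo 24.
31 mod 24 = 7
So ω_24^31 = ω_24^7 = e^(-2πi·7/24)

ω_24^31 = ω_24^7 = -0.2588-0.9659i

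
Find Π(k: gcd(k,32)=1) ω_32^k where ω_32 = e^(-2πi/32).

The primitive 32nd roots of unity are ω_32^k for k coprime to 32: k ∈ {1, 3, 5, 7, 9, 11, 13, 15, 17, 19, 21, 23, 25, 27, 29, 31}
Their product equals the constant term of the cyclotomic polynomial Φ_32(x) up to sign.
For n ≥ 3, the product of all primitive nth roots of unity is 1. (For n=1 it is 1; for n=2 it is -1.)

1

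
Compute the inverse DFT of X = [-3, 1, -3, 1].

x[n] = (1/4) Σ(k=0 to 3) X[k] · e^(2πikn/4)

Computing each x[n]:
x[0] = -1
x[1] = 0
x[2] = -2
x[3] = 0

x = [-1, 0, -2, 0]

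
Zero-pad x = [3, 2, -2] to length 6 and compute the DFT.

Original 3-point DFT: [3, 3.0000-3.4641i, 3.0000+3.4641i]
Zero-padded 6-point DFT provides frequency interpolation.

DFT_6([x, 0, ...]) = [3, 5, 3.0000-3.4641i, -1, 3.0000+3.4641i, 5]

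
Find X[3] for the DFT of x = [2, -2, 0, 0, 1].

X[3] = Σ(n=0 to 4) x[n] · ω_5^(3n) where ω_5 = e^(-2πi/5)
= (2)·ω_5^0 + (-2)·ω_5^3 + (0)·ω_5^6 + (0)·ω_5^9 + (1)·ω_5^12

X[3] = 2.8090-1.7634i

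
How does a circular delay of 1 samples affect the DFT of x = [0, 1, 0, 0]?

Time shift by 1: X_shifted[k] = ω_4^(1k) · X[k]
Shifted x = [0, 0, 1, 0]

DFT(x[n-1]) = [1, -1, 1, -1]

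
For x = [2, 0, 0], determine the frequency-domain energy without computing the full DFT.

Parseval: Σ|x[n]|² = (1/N)Σ|X[k]|², so Σ|X[k]|² = N·Σ|x[n]|² = 3·4.0000

Σ|X[k]|² = N·Σ|x[n]|² = 3·4.0000 = 12.0000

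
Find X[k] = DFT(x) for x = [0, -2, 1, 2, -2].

X[k] = Σ(n=0 to 4) x[n] · ω_5^(nk)
where ω_5 = e^(-2πi/5)

Computing each X[k]:
X[0] = -1
X[1] = -3.6631+0.5878i
X[2] = 4.1631-0.9511i
X[3] = 4.1631+0.9511i
X[4] = -3.6631-0.5878i

X = [-1, -3.6631+0.5878i, 4.1631-0.9511i, 4.1631+0.9511i, -3.6631-0.5878i]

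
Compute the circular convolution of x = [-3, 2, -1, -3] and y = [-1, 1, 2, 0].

(x ⊛ y)[n] = Σ(m=0 to 3) x[m] · y[(n-m) mod 4]

Computing each output sample:
(x ⊛ y)[0] = -2
(x ⊛ y)[1] = -11
(x ⊛ y)[2] = -3
(x ⊛ y)[3] = 6

x ⊛ y = [-2, -11, -3, 6]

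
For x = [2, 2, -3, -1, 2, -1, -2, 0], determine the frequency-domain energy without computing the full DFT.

Parseval: Σ|x[n]|² = (1/N)Σ|X[k]|², so Σ|X[k]|² = N·Σ|x[n]|² = 8·27.0000

Σ|X[k]|² = N·Σ|x[n]|² = 8·27.0000 = 216.0000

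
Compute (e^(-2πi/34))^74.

Since ω_34^34 = 1, powers reduce modulo 34.
74 mod 34 = 6
So ω_34^74 = ω_34^6 = e^(-2πi·6/34)

ω_34^74 = ω_34^6 = 0.4457-0.8952i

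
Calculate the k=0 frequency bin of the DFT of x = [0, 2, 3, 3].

X[0] = Σ(n=0 to 3) x[n] · ω_4^0 = Σ x[n]
= (0) + (2) + (3) + (3)

X[0] = 8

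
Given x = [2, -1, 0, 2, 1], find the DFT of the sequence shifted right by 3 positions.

Time shift by 3: X_shifted[k] = ω_5^(3k) · X[k]
Shifted x = [0, 2, 1, 2, -1]

DFT(x[n-3]) = [4, -2.1180-2.2654i, 0.1180-2.7144i, 0.1180+2.7144i, -2.1180+2.2654i]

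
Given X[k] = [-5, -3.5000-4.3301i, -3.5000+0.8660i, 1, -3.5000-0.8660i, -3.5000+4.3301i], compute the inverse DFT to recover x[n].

x[n] = (1/6) Σ(k=0 to 5) X[k] · e^(2πikn/6)

Computing each x[n]:
x[0] = -3
x[1] = 0
x[2] = 2
x[3] = -1
x[4] = -1
x[5] = -2

x = [-3, 0, 2, -1, -1, -2]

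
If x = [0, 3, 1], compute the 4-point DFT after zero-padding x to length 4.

Original 3-point DFT: [4, -2.0000-1.7321i, -2.0000+1.7321i]
Zero-padded 4-point DFT provides frequency interpolation.

DFT_4([x, 0, ...]) = [4, -1-3i, -2, -1+3i]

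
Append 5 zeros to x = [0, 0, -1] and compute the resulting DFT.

Original 3-point DFT: [-1, 0.5000-0.8660i, 0.5000+0.8660i]
Zero-padded 8-point DFT provides frequency interpolation.

DFT_8([x, 0, ...]) = [-1, 1i, 1, -1i, -1, 1i, 1, -1i]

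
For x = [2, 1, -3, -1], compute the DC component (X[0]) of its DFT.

X[0] = Σ(n=0 to 3) x[n] · ω_4^0 = Σ x[n]
= (2) + (1) + (-3) + (-1)

X[0] = -1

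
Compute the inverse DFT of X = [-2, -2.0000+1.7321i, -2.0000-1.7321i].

x[n] = (1/3) Σ(k=0 to 2) X[k] · e^(2πikn/3)

Computing each x[n]:
x[0] = -2
x[1] = -1
x[2] = 1

x = [-2, -1, 1]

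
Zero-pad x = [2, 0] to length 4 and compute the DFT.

Original 2-point DFT: [2, 2]
Zero-padded 4-point DFT provides frequency interpolation.

DFT_4([x, 0, ...]) = [2, 2, 2, 2]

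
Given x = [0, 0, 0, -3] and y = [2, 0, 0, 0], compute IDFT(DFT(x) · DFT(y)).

(x ⊛ y)[n] = Σ(m=0 to 3) x[m] · y[(n-m) mod 4]

Computing each output sample:
(x ⊛ y)[0] = 0
(x ⊛ y)[1] = 0
(x ⊛ y)[2] = 0
(x ⊛ y)[3] = -6

x ⊛ y = [0, 0, 0, -6]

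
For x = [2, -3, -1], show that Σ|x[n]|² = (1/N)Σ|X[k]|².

Time domain:
Σ|x[n]|² = |2|² + |-3|² + |-1|² = 14.0000

Frequency domain:
(1/3)Σ|X[k]|² = (1/3)(|-2|² + |4.0000+1.7321i|² + |4.0000-1.7321i|²) = (1/3)·42.0000 = 14.0000

Both sides agree, confirming Parseval's theorem.

Σ|x[n]|² = (1/N)Σ|X[k]|² = 14.0000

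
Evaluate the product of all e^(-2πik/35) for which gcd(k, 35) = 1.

The primitive 35th roots of unity are ω_35^k for k coprime to 35: k ∈ {1, 2, 3, 4, 6, 8, 9, 11, 12, 13, 16, 17, 18, 19, 22, 23, 24, 26, 27, 29, 31, 32, 33, 34}
Their product equals the constant term of the cyclotomic polynomial Φ_35(x) up to sign.
For n ≥ 3, the product of all primitive nth roots of unity is 1. (For n=1 it is 1; for n=2 it is -1.)

1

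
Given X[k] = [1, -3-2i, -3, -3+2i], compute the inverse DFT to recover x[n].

x[n] = (1/4) Σ(k=0 to 3) X[k] · e^(2πikn/4)

Computing each x[n]:
x[0] = -2
x[1] = 2
x[2] = 1
x[3] = 0

x = [-2, 2, 1, 0]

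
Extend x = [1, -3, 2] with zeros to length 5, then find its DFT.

Original 3-point DFT: [0, 1.5000+4.3301i, 1.5000-4.3301i]
Zero-padded 5-point DFT provides frequency interpolation.

DFT_5([x, 0, ...]) = [0, -1.5451+1.6776i, 4.0451+3.6655i, 4.0451-3.6655i, -1.5451-1.6776i]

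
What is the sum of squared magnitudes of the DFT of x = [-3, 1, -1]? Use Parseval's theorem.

Parseval: Σ|x[n]|² = (1/N)Σ|X[k]|², so Σ|X[k]|² = N·Σ|x[n]|² = 3·11.0000

Σ|X[k]|² = N·Σ|x[n]|² = 3·11.0000 = 33.0000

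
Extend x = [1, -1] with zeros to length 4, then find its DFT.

Original 2-point DFT: [0, 2]
Zero-padded 4-point DFT provides frequency interpolation.

DFT_4([x, 0, ...]) = [0, 1+1i, 2, 1-1i]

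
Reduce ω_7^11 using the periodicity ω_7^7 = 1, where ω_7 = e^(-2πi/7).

Since ω_7^7 = 1, powers reduce modulo 7.
11 mod 7 = 4
So ω_7^11 = ω_7^4 = e^(-2πi·4/7)

ω_7^11 = ω_7^4 = -0.9010+0.4339i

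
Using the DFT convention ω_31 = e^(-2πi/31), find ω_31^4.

ω_31^4 = e^(-2πi·4/31)
= cos(-2π·4/31) + i·sin(-2π·4/31)
= cos(-8π/31) + i·sin(-8π/31)

ω_31^4 = cos(-8π/31) + i·sin(-8π/31) = 0.6890-0.7248i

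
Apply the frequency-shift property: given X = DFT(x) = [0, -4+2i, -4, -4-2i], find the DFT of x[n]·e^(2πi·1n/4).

Modulation property: DFT(ω_4^(-1n)·x[n]) = X[(k-1) mod 4], so circularly shift X by 1 positions.

X[k-1] = [-4-2i, 0, -4+2i, -4]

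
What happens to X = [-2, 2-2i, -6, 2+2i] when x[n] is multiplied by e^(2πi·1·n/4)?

Modulation property: DFT(ω_4^(-1n)·x[n]) = X[(k-1) mod 4], so circularly shift X by 1 positions.

X[k-1] = [2+2i, -2, 2-2i, -6]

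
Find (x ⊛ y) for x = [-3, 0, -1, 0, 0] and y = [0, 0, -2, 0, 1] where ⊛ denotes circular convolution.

(x ⊛ y)[n] = Σ(m=0 to 4) x[m] · y[(n-m) mod 5]

Computing each output sample:
(x ⊛ y)[0] = 0
(x ⊛ y)[1] = -1
(x ⊛ y)[2] = 6
(x ⊛ y)[3] = 0
(x ⊛ y)[4] = -1

x ⊛ y = [0, -1, 6, 0, -1]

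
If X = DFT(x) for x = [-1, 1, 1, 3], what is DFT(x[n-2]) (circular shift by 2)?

Time shift by 2: X_shifted[k] = ω_4^(2k) · X[k]
Shifted x = [1, 3, -1, 1]

DFT(x[n-2]) = [4, 2-2i, -4, 2+2i]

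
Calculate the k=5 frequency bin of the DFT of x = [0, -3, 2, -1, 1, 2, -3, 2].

X[5] = Σ(n=0 to 7) x[n] · ω_8^(5n) where ω_8 = e^(-2πi/8)
= (0)·ω_8^0 + (-3)·ω_8^5 + (2)·ω_8^10 + (-1)·ω_8^15 + (1)·ω_8^20 + (2)·ω_8^25 + (-3)·ω_8^30 + (2)·ω_8^35

X[5] = 0.4142-10.6569i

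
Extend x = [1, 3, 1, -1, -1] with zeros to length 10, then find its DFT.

Original 5-point DFT: [3, 1.6180-4.9798i, -0.6180-0.4490i, -0.6180+0.4490i, 1.6180+4.9798i]
Zero-padded 10-point DFT provides frequency interpolation.

DFT_10([x, 0, ...]) = [3, 4.8541-1.1756i, 1.6180-4.9798i, -1.8541-1.9021i, -0.6180-0.4490i, -1, -0.6180+0.4490i, -1.8541+1.9021i, 1.6180+4.9798i, 4.8541+1.1756i]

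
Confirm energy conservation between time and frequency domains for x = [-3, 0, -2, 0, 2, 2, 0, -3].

Time domain:
Σ|x[n]|² = |-3|² + |0|² + |-2|² + |0|² + |2|² + |2|² + |0|² + |-3|² = 30.0000

Frequency domain:
(1/8)Σ|X[k]|² = (1/8)(|-4|² + |-8.5355+1.2929i|² + |1-5i|² + |-1.4645-2.7071i|² + |-2|² + |-1.4645+2.7071i|² + |1+5i|² + |-8.5355-1.2929i|²) = (1/8)·240.0000 = 30.0000

Both sides agree, confirming Parseval's theorem.

Σ|x[n]|² = (1/N)Σ|X[k]|² = 30.0000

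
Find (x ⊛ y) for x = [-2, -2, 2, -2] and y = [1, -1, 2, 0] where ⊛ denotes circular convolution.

(x ⊛ y)[n] = Σ(m=0 to 3) x[m] · y[(n-m) mod 4]

Computing each output sample:
(x ⊛ y)[0] = 4
(x ⊛ y)[1] = -4
(x ⊛ y)[2] = 0
(x ⊛ y)[3] = -8

x ⊛ y = [4, -4, 0, -8]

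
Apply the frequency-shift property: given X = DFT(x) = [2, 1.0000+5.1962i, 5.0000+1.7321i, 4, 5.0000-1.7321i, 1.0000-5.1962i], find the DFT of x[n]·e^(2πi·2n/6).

Modulation property: DFT(ω_6^(-2n)·x[n]) = X[(k-2) mod 6], so circularly shift X by 2 positions.

X[k-2] = [5.0000-1.7321i, 1.0000-5.1962i, 2, 1.0000+5.1962i, 5.0000+1.7321i, 4]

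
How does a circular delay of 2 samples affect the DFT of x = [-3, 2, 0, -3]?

Time shift by 2: X_shifted[k] = ω_4^(2k) · X[k]
Shifted x = [0, -3, -3, 2]

DFT(x[n-2]) = [-4, 3+5i, -2, 3-5i]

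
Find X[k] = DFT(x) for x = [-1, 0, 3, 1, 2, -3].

X[k] = Σ(n=0 to 5) x[n] · ω_6^(nk)
where ω_6 = e^(-2πi/6)

Computing each X[k]:
X[0] = 2
X[1] = -6.0000-3.4641i
X[2] = -1.0000-1.7321i
X[3] = 6
X[4] = -1.0000+1.7321i
X[5] = -6.0000+3.4641i

X = [2, -6.0000-3.4641i, -1.0000-1.7321i, 6, -1.0000+1.7321i, -6.0000+3.4641i]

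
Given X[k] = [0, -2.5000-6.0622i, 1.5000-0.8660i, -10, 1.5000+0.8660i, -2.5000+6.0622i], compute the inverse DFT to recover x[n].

x[n] = (1/6) Σ(k=0 to 5) X[k] · e^(2πikn/6)

Computing each x[n]:
x[0] = -2
x[1] = 3
x[2] = 0
x[3] = 3
x[4] = -3
x[5] = -1

x = [-2, 3, 0, 3, -3, -1]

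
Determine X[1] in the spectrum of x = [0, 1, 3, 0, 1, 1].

X[1] = Σ(n=0 to 5) x[n] · ω_6^(1n) where ω_6 = e^(-2πi/6)
= (0)·ω_6^0 + (1)·ω_6^1 + (3)·ω_6^2 + (0)·ω_6^3 + (1)·ω_6^4 + (1)·ω_6^5

X[1] = -1.0000-1.7321i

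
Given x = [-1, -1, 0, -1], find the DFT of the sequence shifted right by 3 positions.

Time shift by 3: X_shifted[k] = ω_4^(3k) · X[k]
Shifted x = [-1, 0, -1, -1]

DFT(x[n-3]) = [-3, -1i, -1, 1i]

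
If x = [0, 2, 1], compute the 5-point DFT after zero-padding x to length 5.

Original 3-point DFT: [3, -1.5000-0.8660i, -1.5000+0.8660i]
Zero-padded 5-point DFT provides frequency interpolation.

DFT_5([x, 0, ...]) = [3, -0.1910-2.4899i, -1.3090-0.2245i, -1.3090+0.2245i, -0.1910+2.4899i]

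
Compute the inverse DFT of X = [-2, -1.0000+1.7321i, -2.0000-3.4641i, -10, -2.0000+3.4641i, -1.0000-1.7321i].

x[n] = (1/6) Σ(k=0 to 5) X[k] · e^(2πikn/6)

Computing each x[n]:
x[0] = -3
x[1] = 2
x[2] = -3
x[3] = 1
x[4] = 0
x[5] = 1

x = [-3, 2, -3, 1, 0, 1]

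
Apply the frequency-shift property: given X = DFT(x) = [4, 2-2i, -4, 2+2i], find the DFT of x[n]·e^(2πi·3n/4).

Modulation property: DFT(ω_4^(-3n)·x[n]) = X[(k-3) mod 4], so circularly shift X by 3 positions.

X[k-3] = [2-2i, -4, 2+2i, 4]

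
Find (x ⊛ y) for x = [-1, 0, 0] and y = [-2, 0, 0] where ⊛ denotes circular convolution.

(x ⊛ y)[n] = Σ(m=0 to 2) x[m] · y[(n-m) mod 3]

Computing each output sample:
(x ⊛ y)[0] = 2
(x ⊛ y)[1] = 0
(x ⊛ y)[2] = 0

x ⊛ y = [2, 0, 0]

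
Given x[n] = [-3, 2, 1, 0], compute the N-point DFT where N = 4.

X[k] = Σ(n=0 to 3) x[n] · ω_4^(nk)
where ω_4 = e^(-2πi/4)

Computing each X[k]:
X[0] = 0
X[1] = -4-2i
X[2] = -4
X[3] = -4+2i

X = [0, -4-2i, -4, -4+2i]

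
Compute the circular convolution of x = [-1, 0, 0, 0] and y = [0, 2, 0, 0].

(x ⊛ y)[n] = Σ(m=0 to 3) x[m] · y[(n-m) mod 4]

Computing each output sample:
(x ⊛ y)[0] = 0
(x ⊛ y)[1] = -2
(x ⊛ y)[2] = 0
(x ⊛ y)[3] = 0

x ⊛ y = [0, -2, 0, 0]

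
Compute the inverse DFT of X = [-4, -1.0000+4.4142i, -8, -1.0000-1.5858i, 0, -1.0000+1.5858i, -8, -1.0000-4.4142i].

x[n] = (1/8) Σ(k=0 to 7) X[k] · e^(2πikn/8)

Computing each x[n]:
x[0] = -3
x[1] = -1
x[2] = 0
x[3] = -1
x[4] = -2
x[5] = 0
x[6] = 3
x[7] = 0

x = [-3, -1, 0, -1, -2, 0, 3, 0]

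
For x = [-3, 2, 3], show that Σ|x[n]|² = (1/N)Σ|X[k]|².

Time domain:
Σ|x[n]|² = |-3|² + |2|² + |3|² = 22.0000

Frequency domain:
(1/3)Σ|X[k]|² = (1/3)(|2|² + |-5.5000+0.8660i|² + |-5.5000-0.8660i|²) = (1/3)·66.0000 = 22.0000

Both sides agree, confirming Parseval's theorem.

Σ|x[n]|² = (1/N)Σ|X[k]|² = 22.0000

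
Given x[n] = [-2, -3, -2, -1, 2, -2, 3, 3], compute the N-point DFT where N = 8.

X[k] = Σ(n=0 to 7) x[n] · ω_8^(nk)
where ω_8 = e^(-2πi/8)

Computing each X[k]:
X[0] = -2
X[1] = -1.8787+8.5355i
X[2] = -1+7i
X[3] = -6.1213-1.4645i
X[4] = 4
X[5] = -6.1213+1.4645i
X[6] = -1-7i
X[7] = -1.8787-8.5355i

X = [-2, -1.8787+8.5355i, -1+7i, -6.1213-1.4645i, 4, -6.1213+1.4645i, -1-7i, -1.8787-8.5355i]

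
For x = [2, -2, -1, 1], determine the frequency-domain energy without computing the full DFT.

Parseval: Σ|x[n]|² = (1/N)Σ|X[k]|², so Σ|X[k]|² = N·Σ|x[n]|² = 4·10.0000

Σ|X[k]|² = N·Σ|x[n]|² = 4·10.0000 = 40.0000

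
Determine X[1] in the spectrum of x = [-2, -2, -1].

X[1] = Σ(n=0 to 2) x[n] · ω_3^(1n) where ω_3 = e^(-2πi/3)
= (-2)·ω_3^0 + (-2)·ω_3^1 + (-1)·ω_3^2

X[1] = -0.5000+0.8660i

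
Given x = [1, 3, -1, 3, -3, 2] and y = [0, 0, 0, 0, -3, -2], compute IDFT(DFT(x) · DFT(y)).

(x ⊛ y)[n] = Σ(m=0 to 5) x[m] · y[(n-m) mod 6]

Computing each output sample:
(x ⊛ y)[0] = -3
(x ⊛ y)[1] = -7
(x ⊛ y)[2] = 3
(x ⊛ y)[3] = 0
(x ⊛ y)[4] = -7
(x ⊛ y)[5] = -11

x ⊛ y = [-3, -7, 3, 0, -7, -11]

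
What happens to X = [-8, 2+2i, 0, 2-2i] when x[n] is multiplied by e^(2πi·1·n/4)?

Modulation property: DFT(ω_4^(-1n)·x[n]) = X[(k-1) mod 4], so circularly shift X by 1 positions.

X[k-1] = [2-2i, -8, 2+2i, 0]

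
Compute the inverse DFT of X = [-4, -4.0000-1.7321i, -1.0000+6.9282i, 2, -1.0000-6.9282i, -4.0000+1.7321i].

x[n] = (1/6) Σ(k=0 to 5) X[k] · e^(2πikn/6)

Computing each x[n]:
x[0] = -2
x[1] = -3
x[2] = 3
x[3] = 0
x[4] = -2
x[5] = 0

x = [-2, -3, 3, 0, -2, 0]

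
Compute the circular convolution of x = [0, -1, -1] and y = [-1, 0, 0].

(x ⊛ y)[n] = Σ(m=0 to 2) x[m] · y[(n-m) mod 3]

Computing each output sample:
(x ⊛ y)[0] = 0
(x ⊛ y)[1] = 1
(x ⊛ y)[2] = 1

x ⊛ y = [0, 1, 1]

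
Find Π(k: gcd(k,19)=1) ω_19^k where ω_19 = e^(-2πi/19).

The primitive 19th roots of unity are ω_19^k for k coprime to 19: k ∈ {1, 2, 3, 4, 5, 6, 7, 8, 9, 10, 11, 12, 13, 14, 15, 16, 17, 18}
Their product equals the constant term of the cyclotomic polynomial Φ_19(x) up to sign.
For n ≥ 3, the product of all primitive nth roots of unity is 1. (For n=1 it is 1; for n=2 it is -1.)

1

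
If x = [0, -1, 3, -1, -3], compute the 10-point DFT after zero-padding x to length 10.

Original 5-point DFT: [-2, -2.8541-4.2533i, 3.8541+2.6287i, 3.8541-2.6287i, -2.8541+4.2533i]
Zero-padded 10-point DFT provides frequency interpolation.

DFT_10([x, 0, ...]) = [-2, 2.8541+0.4490i, -2.8541-4.2533i, -3.8541+4.9798i, 3.8541+2.6287i, 2, 3.8541-2.6287i, -3.8541-4.9798i, -2.8541+4.2533i, 2.8541-0.4490i]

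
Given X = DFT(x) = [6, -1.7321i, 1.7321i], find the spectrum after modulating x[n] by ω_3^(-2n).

Modulation property: DFT(ω_3^(-2n)·x[n]) = X[(k-2) mod 3], so circularly shift X by 2 positions.

X[k-2] = [-1.7321i, 1.7321i, 6]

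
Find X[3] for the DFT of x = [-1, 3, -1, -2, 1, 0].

X[3] = Σ(n=0 to 5) x[n] · ω_6^(3n) where ω_6 = e^(-2πi/6)
= (-1)·ω_6^0 + (3)·ω_6^3 + (-1)·ω_6^6 + (-2)·ω_6^9 + (1)·ω_6^12 + (0)·ω_6^15

X[3] = -2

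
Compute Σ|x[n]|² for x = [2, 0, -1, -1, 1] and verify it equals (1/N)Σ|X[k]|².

Time domain:
Σ|x[n]|² = |2|² + |0|² + |-1|² + |-1|² + |1|² = 7.0000

Frequency domain:
(1/5)Σ|X[k]|² = (1/5)(|1|² + |3.9271+0.9511i|² + |0.5729+0.5878i|² + |0.5729-0.5878i|² + |3.9271-0.9511i|²) = (1/5)·35.0000 = 7.0000

Both sides agree, confirming Parseval's theorem.

Σ|x[n]|² = (1/N)Σ|X[k]|² = 7.0000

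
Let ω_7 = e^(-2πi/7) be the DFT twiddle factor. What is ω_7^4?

ω_7^4 = e^(-2πi·4/7)
= cos(-2π·4/7) + i·sin(-2π·4/7)
= cos(-8π/7) + i·sin(-8π/7)

ω_7^4 = cos(-8π/7) + i·sin(-8π/7) = -0.9010+0.4339i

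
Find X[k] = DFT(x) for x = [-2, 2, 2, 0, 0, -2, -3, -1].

X[k] = Σ(n=0 to 7) x[n] · ω_8^(nk)
where ω_8 = e^(-2πi/8)

Computing each X[k]:
X[0] = -4
X[1] = 0.1213-8.5355i
X[2] = -1-1i
X[3] = -4.1213+1.4645i
X[4] = -2
X[5] = -4.1213-1.4645i
X[6] = -1+1i
X[7] = 0.1213+8.5355i

X = [-4, 0.1213-8.5355i, -1-1i, -4.1213+1.4645i, -2, -4.1213-1.4645i, -1+1i, 0.1213+8.5355i]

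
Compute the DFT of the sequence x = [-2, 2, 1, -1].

X[k] = Σ(n=0 to 3) x[n] · ω_4^(nk)
where ω_4 = e^(-2πi/4)

Computing each X[k]:
X[0] = 0
X[1] = -3-3i
X[2] = -2
X[3] = -3+3i

X = [0, -3-3i, -2, -3+3i]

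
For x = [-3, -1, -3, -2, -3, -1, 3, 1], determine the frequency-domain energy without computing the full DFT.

Parseval: Σ|x[n]|² = (1/N)Σ|X[k]|², so Σ|X[k]|² = N·Σ|x[n]|² = 8·43.0000

Σ|X[k]|² = N·Σ|x[n]|² = 8·43.0000 = 344.0000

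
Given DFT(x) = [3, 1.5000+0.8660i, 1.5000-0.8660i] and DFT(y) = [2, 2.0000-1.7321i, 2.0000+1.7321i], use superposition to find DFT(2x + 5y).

By linearity: DFT(2x + 5y) = 2·DFT(x) + 5·DFT(y)
= 2·[3, 1.5000+0.8660i, 1.5000-0.8660i] + 5·[2, 2.0000-1.7321i, 2.0000+1.7321i]

Computing element-wise:
Z[0] = 2·(3) + 5·(2) = 16
Z[1] = 2·(1.5000+0.8660i) + 5·(2.0000-1.7321i) = 13.0000-6.9285i
Z[2] = 2·(1.5000-0.8660i) + 5·(2.0000+1.7321i) = 13.0000+6.9285i

DFT(2x + 5y) = 2·X + 5·Y = [16, 13.0000-6.9285i, 13.0000+6.9285i]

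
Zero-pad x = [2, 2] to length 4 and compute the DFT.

Original 2-point DFT: [4, 0]
Zero-padded 4-point DFT provides frequency interpolation.

DFT_4([x, 0, ...]) = [4, 2-2i, 0, 2+2i]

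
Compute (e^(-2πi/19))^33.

Since ω_19^19 = 1, powers reduce modulo 19.
33 mod 19 = 14
So ω_19^33 = ω_19^14 = e^(-2πi·14/19)

ω_19^33 = ω_19^14 = -0.0826+0.9966i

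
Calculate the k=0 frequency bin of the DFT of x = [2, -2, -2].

X[0] = Σ(n=0 to 2) x[n] · ω_3^0 = Σ x[n]
= (2) + (-2) + (-2)

X[0] = -2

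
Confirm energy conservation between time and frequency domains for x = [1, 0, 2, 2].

Time domain:
Σ|x[n]|² = |1|² + |0|² + |2|² + |2|² = 9.0000

Frequency domain:
(1/4)Σ|X[k]|² = (1/4)(|5|² + |-1+2i|² + |1|² + |-1-2i|²) = (1/4)·36.0000 = 9.0000

Both sides agree, confirming Parseval's theorem.

Σ|x[n]|² = (1/N)Σ|X[k]|² = 9.0000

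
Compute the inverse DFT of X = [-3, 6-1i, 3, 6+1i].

x[n] = (1/4) Σ(k=0 to 3) X[k] · e^(2πikn/4)

Computing each x[n]:
x[0] = 3
x[1] = -1
x[2] = -3
x[3] = -2

x = [3, -1, -3, -2]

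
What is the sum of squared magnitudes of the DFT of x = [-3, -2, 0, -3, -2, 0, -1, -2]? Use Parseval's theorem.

Parseval: Σ|x[n]|² = (1/N)Σ|X[k]|², so Σ|X[k]|² = N·Σ|x[n]|² = 8·31.0000

Σ|X[k]|² = N·Σ|x[n]|² = 8·31.0000 = 248.0000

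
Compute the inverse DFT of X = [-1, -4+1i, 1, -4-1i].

x[n] = (1/4) Σ(k=0 to 3) X[k] · e^(2πikn/4)

Computing each x[n]:
x[0] = -2
x[1] = -1
x[2] = 2
x[3] = 0

x = [-2, -1, 2, 0]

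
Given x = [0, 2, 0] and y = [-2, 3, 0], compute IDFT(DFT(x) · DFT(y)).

(x ⊛ y)[n] = Σ(m=0 to 2) x[m] · y[(n-m) mod 3]

Computing each output sample:
(x ⊛ y)[0] = 0
(x ⊛ y)[1] = -4
(x ⊛ y)[2] = 6

x ⊛ y = [0, -4, 6]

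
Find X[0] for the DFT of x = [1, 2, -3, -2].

X[0] = Σ(n=0 to 3) x[n] · ω_4^0 = Σ x[n]
= (1) + (2) + (-3) + (-2)

X[0] = -2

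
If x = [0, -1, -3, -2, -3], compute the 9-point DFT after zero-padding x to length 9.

Original 5-point DFT: [-9, 2.8090-1.3143i, 1.6910-2.1266i, 1.6910+2.1266i, 2.8090+1.3143i]
Zero-padded 9-point DFT provides frequency interpolation.

DFT_9([x, 0, ...]) = [-9, 2.5321+6.3553i, 1.3473-1.6495i, 1.5000+0.8660i, -0.8794-2.8087i, -0.8794+2.8087i, 1.5000-0.8660i, 1.3473+1.6495i, 2.5321-6.3553i]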